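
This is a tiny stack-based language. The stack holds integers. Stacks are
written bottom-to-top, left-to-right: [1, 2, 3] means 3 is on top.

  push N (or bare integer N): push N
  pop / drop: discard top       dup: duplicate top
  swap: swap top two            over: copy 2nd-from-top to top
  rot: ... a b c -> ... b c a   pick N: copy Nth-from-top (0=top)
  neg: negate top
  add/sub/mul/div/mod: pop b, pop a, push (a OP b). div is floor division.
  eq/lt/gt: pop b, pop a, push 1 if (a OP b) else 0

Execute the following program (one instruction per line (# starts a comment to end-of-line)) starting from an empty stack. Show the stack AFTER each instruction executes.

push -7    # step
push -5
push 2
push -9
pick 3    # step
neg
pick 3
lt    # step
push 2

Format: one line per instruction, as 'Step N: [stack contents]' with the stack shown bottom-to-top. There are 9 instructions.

Step 1: [-7]
Step 2: [-7, -5]
Step 3: [-7, -5, 2]
Step 4: [-7, -5, 2, -9]
Step 5: [-7, -5, 2, -9, -7]
Step 6: [-7, -5, 2, -9, 7]
Step 7: [-7, -5, 2, -9, 7, -5]
Step 8: [-7, -5, 2, -9, 0]
Step 9: [-7, -5, 2, -9, 0, 2]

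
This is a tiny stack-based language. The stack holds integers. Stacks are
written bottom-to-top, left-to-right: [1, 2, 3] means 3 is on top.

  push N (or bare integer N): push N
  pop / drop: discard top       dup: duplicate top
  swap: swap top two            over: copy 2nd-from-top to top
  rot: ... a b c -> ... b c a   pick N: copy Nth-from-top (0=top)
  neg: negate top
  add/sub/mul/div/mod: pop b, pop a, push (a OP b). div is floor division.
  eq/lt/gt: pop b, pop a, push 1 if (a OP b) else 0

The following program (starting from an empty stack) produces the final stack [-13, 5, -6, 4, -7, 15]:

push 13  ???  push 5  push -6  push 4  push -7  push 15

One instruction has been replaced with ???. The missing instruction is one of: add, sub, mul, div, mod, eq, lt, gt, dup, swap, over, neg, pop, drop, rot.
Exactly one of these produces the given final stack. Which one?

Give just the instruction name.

Answer: neg

Derivation:
Stack before ???: [13]
Stack after ???:  [-13]
The instruction that transforms [13] -> [-13] is: neg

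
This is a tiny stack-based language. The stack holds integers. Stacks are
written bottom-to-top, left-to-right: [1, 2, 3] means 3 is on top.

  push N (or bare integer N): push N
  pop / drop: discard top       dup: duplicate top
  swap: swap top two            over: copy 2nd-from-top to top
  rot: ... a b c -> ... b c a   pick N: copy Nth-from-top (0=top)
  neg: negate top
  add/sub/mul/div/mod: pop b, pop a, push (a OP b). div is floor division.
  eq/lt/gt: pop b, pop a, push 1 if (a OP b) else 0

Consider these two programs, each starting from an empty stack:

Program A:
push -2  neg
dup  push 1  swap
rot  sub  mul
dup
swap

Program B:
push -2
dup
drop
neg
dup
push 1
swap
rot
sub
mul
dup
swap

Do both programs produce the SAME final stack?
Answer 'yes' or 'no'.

Answer: yes

Derivation:
Program A trace:
  After 'push -2': [-2]
  After 'neg': [2]
  After 'dup': [2, 2]
  After 'push 1': [2, 2, 1]
  After 'swap': [2, 1, 2]
  After 'rot': [1, 2, 2]
  After 'sub': [1, 0]
  After 'mul': [0]
  After 'dup': [0, 0]
  After 'swap': [0, 0]
Program A final stack: [0, 0]

Program B trace:
  After 'push -2': [-2]
  After 'dup': [-2, -2]
  After 'drop': [-2]
  After 'neg': [2]
  After 'dup': [2, 2]
  After 'push 1': [2, 2, 1]
  After 'swap': [2, 1, 2]
  After 'rot': [1, 2, 2]
  After 'sub': [1, 0]
  After 'mul': [0]
  After 'dup': [0, 0]
  After 'swap': [0, 0]
Program B final stack: [0, 0]
Same: yes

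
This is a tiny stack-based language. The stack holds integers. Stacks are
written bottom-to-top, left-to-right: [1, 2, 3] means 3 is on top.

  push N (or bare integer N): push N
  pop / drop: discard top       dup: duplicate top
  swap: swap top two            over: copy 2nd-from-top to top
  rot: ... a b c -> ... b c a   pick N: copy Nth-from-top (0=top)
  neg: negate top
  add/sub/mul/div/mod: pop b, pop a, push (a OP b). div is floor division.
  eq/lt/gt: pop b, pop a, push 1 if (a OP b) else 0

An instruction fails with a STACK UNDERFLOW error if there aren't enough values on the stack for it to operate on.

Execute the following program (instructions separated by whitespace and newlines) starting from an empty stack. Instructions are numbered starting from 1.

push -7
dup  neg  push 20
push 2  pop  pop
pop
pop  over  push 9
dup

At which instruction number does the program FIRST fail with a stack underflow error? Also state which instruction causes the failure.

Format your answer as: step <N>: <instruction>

Answer: step 10: over

Derivation:
Step 1 ('push -7'): stack = [-7], depth = 1
Step 2 ('dup'): stack = [-7, -7], depth = 2
Step 3 ('neg'): stack = [-7, 7], depth = 2
Step 4 ('push 20'): stack = [-7, 7, 20], depth = 3
Step 5 ('push 2'): stack = [-7, 7, 20, 2], depth = 4
Step 6 ('pop'): stack = [-7, 7, 20], depth = 3
Step 7 ('pop'): stack = [-7, 7], depth = 2
Step 8 ('pop'): stack = [-7], depth = 1
Step 9 ('pop'): stack = [], depth = 0
Step 10 ('over'): needs 2 value(s) but depth is 0 — STACK UNDERFLOW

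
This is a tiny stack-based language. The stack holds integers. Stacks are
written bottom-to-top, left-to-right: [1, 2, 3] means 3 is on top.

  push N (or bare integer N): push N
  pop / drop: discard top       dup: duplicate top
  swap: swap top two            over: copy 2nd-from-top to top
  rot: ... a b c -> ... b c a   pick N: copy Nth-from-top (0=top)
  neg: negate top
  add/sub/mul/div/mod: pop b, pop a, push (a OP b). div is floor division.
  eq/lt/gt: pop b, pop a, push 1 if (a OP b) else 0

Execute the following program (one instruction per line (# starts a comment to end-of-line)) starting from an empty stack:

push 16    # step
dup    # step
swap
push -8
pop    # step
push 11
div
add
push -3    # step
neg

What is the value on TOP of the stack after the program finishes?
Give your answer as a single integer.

Answer: 3

Derivation:
After 'push 16': [16]
After 'dup': [16, 16]
After 'swap': [16, 16]
After 'push -8': [16, 16, -8]
After 'pop': [16, 16]
After 'push 11': [16, 16, 11]
After 'div': [16, 1]
After 'add': [17]
After 'push -3': [17, -3]
After 'neg': [17, 3]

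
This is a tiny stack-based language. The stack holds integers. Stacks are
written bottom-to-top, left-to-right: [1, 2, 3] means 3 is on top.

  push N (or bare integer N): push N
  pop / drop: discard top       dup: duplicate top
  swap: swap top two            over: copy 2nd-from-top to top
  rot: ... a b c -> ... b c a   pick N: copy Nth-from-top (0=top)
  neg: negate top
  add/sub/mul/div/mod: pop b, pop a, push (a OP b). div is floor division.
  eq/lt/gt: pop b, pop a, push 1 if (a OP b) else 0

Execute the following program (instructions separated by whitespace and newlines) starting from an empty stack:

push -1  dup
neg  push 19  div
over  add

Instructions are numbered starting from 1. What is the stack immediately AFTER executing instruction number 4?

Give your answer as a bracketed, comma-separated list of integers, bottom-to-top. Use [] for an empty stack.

Step 1 ('push -1'): [-1]
Step 2 ('dup'): [-1, -1]
Step 3 ('neg'): [-1, 1]
Step 4 ('push 19'): [-1, 1, 19]

Answer: [-1, 1, 19]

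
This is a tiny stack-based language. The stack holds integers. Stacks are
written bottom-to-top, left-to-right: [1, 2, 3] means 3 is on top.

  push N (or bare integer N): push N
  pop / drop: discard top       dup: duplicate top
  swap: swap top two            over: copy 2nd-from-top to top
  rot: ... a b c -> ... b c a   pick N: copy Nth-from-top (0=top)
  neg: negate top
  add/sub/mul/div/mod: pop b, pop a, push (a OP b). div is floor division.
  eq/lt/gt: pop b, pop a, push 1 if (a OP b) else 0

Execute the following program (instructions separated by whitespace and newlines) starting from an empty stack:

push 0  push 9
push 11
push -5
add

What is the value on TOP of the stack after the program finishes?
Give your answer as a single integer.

Answer: 6

Derivation:
After 'push 0': [0]
After 'push 9': [0, 9]
After 'push 11': [0, 9, 11]
After 'push -5': [0, 9, 11, -5]
After 'add': [0, 9, 6]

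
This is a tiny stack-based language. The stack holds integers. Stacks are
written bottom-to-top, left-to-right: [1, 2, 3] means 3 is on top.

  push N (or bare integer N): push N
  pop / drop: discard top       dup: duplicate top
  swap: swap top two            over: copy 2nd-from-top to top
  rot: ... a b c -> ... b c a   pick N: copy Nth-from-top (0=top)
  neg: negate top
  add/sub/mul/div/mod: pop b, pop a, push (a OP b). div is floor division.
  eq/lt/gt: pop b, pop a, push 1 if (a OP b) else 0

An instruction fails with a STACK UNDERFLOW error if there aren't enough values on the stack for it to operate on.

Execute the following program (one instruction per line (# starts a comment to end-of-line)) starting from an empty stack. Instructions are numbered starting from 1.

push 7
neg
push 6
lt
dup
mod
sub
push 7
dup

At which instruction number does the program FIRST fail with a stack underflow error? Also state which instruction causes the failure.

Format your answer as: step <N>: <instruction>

Step 1 ('push 7'): stack = [7], depth = 1
Step 2 ('neg'): stack = [-7], depth = 1
Step 3 ('push 6'): stack = [-7, 6], depth = 2
Step 4 ('lt'): stack = [1], depth = 1
Step 5 ('dup'): stack = [1, 1], depth = 2
Step 6 ('mod'): stack = [0], depth = 1
Step 7 ('sub'): needs 2 value(s) but depth is 1 — STACK UNDERFLOW

Answer: step 7: sub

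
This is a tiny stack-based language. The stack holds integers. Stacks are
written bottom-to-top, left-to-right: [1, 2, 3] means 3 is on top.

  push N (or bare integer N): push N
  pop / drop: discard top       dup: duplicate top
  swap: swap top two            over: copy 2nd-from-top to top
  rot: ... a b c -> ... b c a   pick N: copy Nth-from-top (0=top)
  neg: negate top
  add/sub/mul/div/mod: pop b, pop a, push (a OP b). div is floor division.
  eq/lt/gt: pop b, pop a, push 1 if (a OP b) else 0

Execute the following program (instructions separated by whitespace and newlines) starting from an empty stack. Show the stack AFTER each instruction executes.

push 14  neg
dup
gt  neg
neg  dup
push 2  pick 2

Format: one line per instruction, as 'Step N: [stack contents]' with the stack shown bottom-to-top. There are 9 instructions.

Step 1: [14]
Step 2: [-14]
Step 3: [-14, -14]
Step 4: [0]
Step 5: [0]
Step 6: [0]
Step 7: [0, 0]
Step 8: [0, 0, 2]
Step 9: [0, 0, 2, 0]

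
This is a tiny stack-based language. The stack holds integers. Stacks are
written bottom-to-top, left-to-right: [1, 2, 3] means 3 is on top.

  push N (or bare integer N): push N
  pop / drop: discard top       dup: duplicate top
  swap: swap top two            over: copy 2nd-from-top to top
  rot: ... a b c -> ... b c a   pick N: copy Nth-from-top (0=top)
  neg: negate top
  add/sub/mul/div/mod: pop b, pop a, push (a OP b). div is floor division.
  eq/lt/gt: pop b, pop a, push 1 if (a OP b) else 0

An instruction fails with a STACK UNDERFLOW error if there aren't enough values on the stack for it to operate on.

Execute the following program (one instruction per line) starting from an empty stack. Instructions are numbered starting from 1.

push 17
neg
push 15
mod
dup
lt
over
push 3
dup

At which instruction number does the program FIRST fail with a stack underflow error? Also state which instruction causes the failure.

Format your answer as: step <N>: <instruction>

Answer: step 7: over

Derivation:
Step 1 ('push 17'): stack = [17], depth = 1
Step 2 ('neg'): stack = [-17], depth = 1
Step 3 ('push 15'): stack = [-17, 15], depth = 2
Step 4 ('mod'): stack = [13], depth = 1
Step 5 ('dup'): stack = [13, 13], depth = 2
Step 6 ('lt'): stack = [0], depth = 1
Step 7 ('over'): needs 2 value(s) but depth is 1 — STACK UNDERFLOW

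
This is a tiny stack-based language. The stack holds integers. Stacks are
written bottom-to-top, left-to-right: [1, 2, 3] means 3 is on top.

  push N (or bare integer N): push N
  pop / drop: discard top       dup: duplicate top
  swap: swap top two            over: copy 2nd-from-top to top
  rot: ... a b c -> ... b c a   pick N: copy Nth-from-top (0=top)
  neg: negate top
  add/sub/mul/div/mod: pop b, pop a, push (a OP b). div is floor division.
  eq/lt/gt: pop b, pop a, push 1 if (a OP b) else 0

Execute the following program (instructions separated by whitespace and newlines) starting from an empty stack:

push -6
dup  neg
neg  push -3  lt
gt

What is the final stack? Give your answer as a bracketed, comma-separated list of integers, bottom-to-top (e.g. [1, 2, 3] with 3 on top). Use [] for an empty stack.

Answer: [0]

Derivation:
After 'push -6': [-6]
After 'dup': [-6, -6]
After 'neg': [-6, 6]
After 'neg': [-6, -6]
After 'push -3': [-6, -6, -3]
After 'lt': [-6, 1]
After 'gt': [0]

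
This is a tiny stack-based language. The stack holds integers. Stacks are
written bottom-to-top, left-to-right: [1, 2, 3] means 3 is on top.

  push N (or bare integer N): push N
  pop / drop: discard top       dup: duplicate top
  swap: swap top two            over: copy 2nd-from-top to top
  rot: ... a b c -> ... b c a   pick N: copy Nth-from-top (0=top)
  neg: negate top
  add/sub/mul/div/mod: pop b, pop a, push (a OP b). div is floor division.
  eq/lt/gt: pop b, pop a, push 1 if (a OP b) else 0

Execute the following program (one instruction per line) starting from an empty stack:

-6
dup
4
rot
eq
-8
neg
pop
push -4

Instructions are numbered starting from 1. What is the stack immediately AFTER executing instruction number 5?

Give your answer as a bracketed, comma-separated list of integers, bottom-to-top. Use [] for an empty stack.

Step 1 ('-6'): [-6]
Step 2 ('dup'): [-6, -6]
Step 3 ('4'): [-6, -6, 4]
Step 4 ('rot'): [-6, 4, -6]
Step 5 ('eq'): [-6, 0]

Answer: [-6, 0]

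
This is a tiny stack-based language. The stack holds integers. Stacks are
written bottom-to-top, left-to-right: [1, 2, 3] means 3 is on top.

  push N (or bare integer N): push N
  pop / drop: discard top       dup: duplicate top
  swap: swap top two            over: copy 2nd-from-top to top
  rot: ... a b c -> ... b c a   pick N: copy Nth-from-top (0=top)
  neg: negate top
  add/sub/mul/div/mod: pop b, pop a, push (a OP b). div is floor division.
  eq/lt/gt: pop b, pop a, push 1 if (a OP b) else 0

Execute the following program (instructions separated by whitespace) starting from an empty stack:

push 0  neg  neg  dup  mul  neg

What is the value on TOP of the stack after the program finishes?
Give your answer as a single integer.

Answer: 0

Derivation:
After 'push 0': [0]
After 'neg': [0]
After 'neg': [0]
After 'dup': [0, 0]
After 'mul': [0]
After 'neg': [0]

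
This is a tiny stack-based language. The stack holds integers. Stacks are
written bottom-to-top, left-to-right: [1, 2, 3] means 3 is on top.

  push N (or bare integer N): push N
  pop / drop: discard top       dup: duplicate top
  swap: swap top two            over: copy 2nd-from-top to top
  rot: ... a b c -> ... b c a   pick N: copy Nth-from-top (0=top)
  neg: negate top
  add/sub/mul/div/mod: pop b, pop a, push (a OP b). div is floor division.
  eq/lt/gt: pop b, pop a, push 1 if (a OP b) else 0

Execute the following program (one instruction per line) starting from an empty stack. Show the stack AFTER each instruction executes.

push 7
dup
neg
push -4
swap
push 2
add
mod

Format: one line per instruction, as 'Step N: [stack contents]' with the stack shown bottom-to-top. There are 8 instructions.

Step 1: [7]
Step 2: [7, 7]
Step 3: [7, -7]
Step 4: [7, -7, -4]
Step 5: [7, -4, -7]
Step 6: [7, -4, -7, 2]
Step 7: [7, -4, -5]
Step 8: [7, -4]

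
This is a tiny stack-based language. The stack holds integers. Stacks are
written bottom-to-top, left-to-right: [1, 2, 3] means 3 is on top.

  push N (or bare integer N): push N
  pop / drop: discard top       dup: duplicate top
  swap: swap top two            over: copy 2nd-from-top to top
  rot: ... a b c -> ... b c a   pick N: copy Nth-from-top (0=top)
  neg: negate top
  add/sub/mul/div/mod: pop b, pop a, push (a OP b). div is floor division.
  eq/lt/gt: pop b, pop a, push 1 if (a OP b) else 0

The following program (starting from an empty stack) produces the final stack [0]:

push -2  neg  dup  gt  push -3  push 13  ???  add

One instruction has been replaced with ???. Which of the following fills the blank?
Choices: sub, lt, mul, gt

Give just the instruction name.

Stack before ???: [0, -3, 13]
Stack after ???:  [0, 0]
Checking each choice:
  sub: produces [-16]
  lt: produces [1]
  mul: produces [-39]
  gt: MATCH


Answer: gt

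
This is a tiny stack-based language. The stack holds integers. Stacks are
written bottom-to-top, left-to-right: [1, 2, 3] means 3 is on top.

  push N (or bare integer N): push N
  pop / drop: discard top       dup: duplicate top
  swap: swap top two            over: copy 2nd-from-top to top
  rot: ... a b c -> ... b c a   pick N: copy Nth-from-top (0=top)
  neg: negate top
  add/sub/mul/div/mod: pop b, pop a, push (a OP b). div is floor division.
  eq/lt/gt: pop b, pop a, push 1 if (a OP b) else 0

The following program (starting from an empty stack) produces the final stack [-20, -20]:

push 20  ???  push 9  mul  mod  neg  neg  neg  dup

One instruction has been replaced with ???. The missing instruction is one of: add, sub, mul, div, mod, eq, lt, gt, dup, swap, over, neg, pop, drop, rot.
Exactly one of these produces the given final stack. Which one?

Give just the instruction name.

Stack before ???: [20]
Stack after ???:  [20, 20]
The instruction that transforms [20] -> [20, 20] is: dup

Answer: dup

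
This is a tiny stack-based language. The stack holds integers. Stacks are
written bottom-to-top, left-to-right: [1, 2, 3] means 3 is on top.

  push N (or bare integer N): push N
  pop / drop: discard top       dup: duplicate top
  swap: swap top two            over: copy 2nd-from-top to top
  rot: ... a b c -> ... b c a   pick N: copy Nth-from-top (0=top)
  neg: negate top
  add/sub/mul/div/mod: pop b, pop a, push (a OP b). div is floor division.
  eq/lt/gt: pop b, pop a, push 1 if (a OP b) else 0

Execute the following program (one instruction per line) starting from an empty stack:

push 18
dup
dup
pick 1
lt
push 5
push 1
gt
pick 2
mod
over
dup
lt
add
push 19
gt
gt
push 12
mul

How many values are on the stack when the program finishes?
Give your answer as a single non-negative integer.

After 'push 18': stack = [18] (depth 1)
After 'dup': stack = [18, 18] (depth 2)
After 'dup': stack = [18, 18, 18] (depth 3)
After 'pick 1': stack = [18, 18, 18, 18] (depth 4)
After 'lt': stack = [18, 18, 0] (depth 3)
After 'push 5': stack = [18, 18, 0, 5] (depth 4)
After 'push 1': stack = [18, 18, 0, 5, 1] (depth 5)
After 'gt': stack = [18, 18, 0, 1] (depth 4)
After 'pick 2': stack = [18, 18, 0, 1, 18] (depth 5)
After 'mod': stack = [18, 18, 0, 1] (depth 4)
After 'over': stack = [18, 18, 0, 1, 0] (depth 5)
After 'dup': stack = [18, 18, 0, 1, 0, 0] (depth 6)
After 'lt': stack = [18, 18, 0, 1, 0] (depth 5)
After 'add': stack = [18, 18, 0, 1] (depth 4)
After 'push 19': stack = [18, 18, 0, 1, 19] (depth 5)
After 'gt': stack = [18, 18, 0, 0] (depth 4)
After 'gt': stack = [18, 18, 0] (depth 3)
After 'push 12': stack = [18, 18, 0, 12] (depth 4)
After 'mul': stack = [18, 18, 0] (depth 3)

Answer: 3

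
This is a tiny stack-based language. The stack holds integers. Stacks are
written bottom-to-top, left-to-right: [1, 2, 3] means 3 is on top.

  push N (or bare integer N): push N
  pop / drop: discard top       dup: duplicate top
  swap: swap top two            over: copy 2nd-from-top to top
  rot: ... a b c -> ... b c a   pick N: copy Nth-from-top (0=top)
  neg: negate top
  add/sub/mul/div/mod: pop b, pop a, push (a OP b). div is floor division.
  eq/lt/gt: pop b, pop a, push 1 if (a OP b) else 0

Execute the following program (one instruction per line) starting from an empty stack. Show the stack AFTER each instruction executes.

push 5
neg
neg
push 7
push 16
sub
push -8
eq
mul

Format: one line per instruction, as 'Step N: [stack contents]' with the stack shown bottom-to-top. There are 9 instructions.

Step 1: [5]
Step 2: [-5]
Step 3: [5]
Step 4: [5, 7]
Step 5: [5, 7, 16]
Step 6: [5, -9]
Step 7: [5, -9, -8]
Step 8: [5, 0]
Step 9: [0]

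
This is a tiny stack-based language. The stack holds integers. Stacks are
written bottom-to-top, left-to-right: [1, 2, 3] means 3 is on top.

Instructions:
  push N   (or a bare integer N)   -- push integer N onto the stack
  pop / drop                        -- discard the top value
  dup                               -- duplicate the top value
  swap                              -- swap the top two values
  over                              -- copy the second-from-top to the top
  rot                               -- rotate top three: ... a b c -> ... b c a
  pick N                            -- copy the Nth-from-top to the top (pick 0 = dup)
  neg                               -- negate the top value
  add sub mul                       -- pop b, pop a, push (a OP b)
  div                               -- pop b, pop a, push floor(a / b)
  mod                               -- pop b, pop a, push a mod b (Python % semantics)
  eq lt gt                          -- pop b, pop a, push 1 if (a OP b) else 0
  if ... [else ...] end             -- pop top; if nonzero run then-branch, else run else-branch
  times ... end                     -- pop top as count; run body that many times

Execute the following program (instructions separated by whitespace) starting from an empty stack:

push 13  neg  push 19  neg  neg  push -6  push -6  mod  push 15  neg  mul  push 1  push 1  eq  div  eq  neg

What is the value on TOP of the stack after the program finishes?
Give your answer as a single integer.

After 'push 13': [13]
After 'neg': [-13]
After 'push 19': [-13, 19]
After 'neg': [-13, -19]
After 'neg': [-13, 19]
After 'push -6': [-13, 19, -6]
After 'push -6': [-13, 19, -6, -6]
After 'mod': [-13, 19, 0]
After 'push 15': [-13, 19, 0, 15]
After 'neg': [-13, 19, 0, -15]
After 'mul': [-13, 19, 0]
After 'push 1': [-13, 19, 0, 1]
After 'push 1': [-13, 19, 0, 1, 1]
After 'eq': [-13, 19, 0, 1]
After 'div': [-13, 19, 0]
After 'eq': [-13, 0]
After 'neg': [-13, 0]

Answer: 0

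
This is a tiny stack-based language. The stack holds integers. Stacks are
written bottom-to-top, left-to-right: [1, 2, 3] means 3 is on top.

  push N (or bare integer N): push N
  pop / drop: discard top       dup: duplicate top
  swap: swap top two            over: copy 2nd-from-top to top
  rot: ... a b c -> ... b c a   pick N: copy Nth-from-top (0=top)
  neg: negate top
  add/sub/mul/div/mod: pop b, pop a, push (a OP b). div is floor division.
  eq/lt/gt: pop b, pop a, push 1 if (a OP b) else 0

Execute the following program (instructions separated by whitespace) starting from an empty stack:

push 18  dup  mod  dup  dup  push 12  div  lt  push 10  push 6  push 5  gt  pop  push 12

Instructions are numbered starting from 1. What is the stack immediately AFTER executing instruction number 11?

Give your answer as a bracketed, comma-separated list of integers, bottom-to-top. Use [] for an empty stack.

Answer: [0, 0, 10, 6, 5]

Derivation:
Step 1 ('push 18'): [18]
Step 2 ('dup'): [18, 18]
Step 3 ('mod'): [0]
Step 4 ('dup'): [0, 0]
Step 5 ('dup'): [0, 0, 0]
Step 6 ('push 12'): [0, 0, 0, 12]
Step 7 ('div'): [0, 0, 0]
Step 8 ('lt'): [0, 0]
Step 9 ('push 10'): [0, 0, 10]
Step 10 ('push 6'): [0, 0, 10, 6]
Step 11 ('push 5'): [0, 0, 10, 6, 5]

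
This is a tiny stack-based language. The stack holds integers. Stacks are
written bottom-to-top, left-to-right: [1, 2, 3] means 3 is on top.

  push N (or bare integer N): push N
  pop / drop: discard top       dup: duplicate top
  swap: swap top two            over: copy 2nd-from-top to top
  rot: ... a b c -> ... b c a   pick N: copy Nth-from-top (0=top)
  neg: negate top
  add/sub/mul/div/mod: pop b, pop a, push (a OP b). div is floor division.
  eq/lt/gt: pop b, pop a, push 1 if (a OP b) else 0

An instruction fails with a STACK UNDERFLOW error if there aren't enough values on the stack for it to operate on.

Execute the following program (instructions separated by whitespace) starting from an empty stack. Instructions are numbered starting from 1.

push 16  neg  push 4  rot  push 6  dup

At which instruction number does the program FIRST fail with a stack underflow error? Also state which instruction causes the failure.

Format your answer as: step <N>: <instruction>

Step 1 ('push 16'): stack = [16], depth = 1
Step 2 ('neg'): stack = [-16], depth = 1
Step 3 ('push 4'): stack = [-16, 4], depth = 2
Step 4 ('rot'): needs 3 value(s) but depth is 2 — STACK UNDERFLOW

Answer: step 4: rot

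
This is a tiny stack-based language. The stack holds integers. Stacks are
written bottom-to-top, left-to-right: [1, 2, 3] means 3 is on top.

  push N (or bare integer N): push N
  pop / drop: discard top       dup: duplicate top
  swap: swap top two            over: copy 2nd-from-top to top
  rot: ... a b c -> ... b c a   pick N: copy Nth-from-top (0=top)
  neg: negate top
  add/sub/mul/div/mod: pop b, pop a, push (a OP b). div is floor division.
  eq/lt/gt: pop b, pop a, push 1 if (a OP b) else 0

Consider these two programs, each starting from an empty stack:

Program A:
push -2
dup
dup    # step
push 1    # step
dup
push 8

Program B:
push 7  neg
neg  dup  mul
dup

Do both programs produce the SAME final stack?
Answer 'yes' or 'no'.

Program A trace:
  After 'push -2': [-2]
  After 'dup': [-2, -2]
  After 'dup': [-2, -2, -2]
  After 'push 1': [-2, -2, -2, 1]
  After 'dup': [-2, -2, -2, 1, 1]
  After 'push 8': [-2, -2, -2, 1, 1, 8]
Program A final stack: [-2, -2, -2, 1, 1, 8]

Program B trace:
  After 'push 7': [7]
  After 'neg': [-7]
  After 'neg': [7]
  After 'dup': [7, 7]
  After 'mul': [49]
  After 'dup': [49, 49]
Program B final stack: [49, 49]
Same: no

Answer: no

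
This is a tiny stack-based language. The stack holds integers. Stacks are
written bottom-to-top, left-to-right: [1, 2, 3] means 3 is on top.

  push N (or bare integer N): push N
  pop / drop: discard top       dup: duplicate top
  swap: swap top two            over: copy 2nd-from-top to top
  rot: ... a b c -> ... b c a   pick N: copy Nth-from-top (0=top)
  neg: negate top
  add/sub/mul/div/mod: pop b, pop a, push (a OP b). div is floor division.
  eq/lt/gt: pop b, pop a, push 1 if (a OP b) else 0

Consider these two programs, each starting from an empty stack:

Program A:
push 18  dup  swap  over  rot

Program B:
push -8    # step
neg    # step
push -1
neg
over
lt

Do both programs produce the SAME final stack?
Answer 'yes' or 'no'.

Answer: no

Derivation:
Program A trace:
  After 'push 18': [18]
  After 'dup': [18, 18]
  After 'swap': [18, 18]
  After 'over': [18, 18, 18]
  After 'rot': [18, 18, 18]
Program A final stack: [18, 18, 18]

Program B trace:
  After 'push -8': [-8]
  After 'neg': [8]
  After 'push -1': [8, -1]
  After 'neg': [8, 1]
  After 'over': [8, 1, 8]
  After 'lt': [8, 1]
Program B final stack: [8, 1]
Same: no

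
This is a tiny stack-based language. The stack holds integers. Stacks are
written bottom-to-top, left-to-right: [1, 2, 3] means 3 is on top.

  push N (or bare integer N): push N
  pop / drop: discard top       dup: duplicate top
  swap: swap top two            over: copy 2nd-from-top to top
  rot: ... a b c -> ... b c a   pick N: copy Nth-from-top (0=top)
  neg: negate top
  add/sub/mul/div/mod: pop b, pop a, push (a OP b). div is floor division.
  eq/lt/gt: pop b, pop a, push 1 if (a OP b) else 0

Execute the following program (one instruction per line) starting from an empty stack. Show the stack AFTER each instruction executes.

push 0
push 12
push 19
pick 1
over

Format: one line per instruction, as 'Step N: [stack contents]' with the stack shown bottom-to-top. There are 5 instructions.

Step 1: [0]
Step 2: [0, 12]
Step 3: [0, 12, 19]
Step 4: [0, 12, 19, 12]
Step 5: [0, 12, 19, 12, 19]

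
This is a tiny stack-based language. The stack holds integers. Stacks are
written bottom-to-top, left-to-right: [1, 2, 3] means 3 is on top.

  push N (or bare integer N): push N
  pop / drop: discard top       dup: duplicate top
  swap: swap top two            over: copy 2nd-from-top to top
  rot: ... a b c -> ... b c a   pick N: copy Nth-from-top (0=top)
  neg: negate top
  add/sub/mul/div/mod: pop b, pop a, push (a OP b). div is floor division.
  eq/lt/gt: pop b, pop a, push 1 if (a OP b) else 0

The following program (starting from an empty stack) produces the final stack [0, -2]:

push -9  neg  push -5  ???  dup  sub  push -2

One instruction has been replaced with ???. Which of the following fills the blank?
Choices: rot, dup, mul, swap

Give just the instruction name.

Stack before ???: [9, -5]
Stack after ???:  [-45]
Checking each choice:
  rot: stack underflow (need 3, have 2)
  dup: produces [9, -5, 0, -2]
  mul: MATCH
  swap: produces [-5, 0, -2]


Answer: mul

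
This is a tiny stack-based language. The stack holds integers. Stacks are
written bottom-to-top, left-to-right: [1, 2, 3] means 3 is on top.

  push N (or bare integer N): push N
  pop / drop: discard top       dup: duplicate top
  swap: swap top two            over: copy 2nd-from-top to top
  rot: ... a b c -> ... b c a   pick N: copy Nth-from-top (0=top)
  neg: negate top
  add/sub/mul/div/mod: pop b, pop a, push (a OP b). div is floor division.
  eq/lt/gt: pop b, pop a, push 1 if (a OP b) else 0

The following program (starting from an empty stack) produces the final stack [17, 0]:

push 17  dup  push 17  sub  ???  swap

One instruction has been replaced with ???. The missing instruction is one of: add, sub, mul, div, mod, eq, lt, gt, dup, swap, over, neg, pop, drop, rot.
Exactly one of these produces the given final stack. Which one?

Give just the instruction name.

Answer: swap

Derivation:
Stack before ???: [17, 0]
Stack after ???:  [0, 17]
The instruction that transforms [17, 0] -> [0, 17] is: swap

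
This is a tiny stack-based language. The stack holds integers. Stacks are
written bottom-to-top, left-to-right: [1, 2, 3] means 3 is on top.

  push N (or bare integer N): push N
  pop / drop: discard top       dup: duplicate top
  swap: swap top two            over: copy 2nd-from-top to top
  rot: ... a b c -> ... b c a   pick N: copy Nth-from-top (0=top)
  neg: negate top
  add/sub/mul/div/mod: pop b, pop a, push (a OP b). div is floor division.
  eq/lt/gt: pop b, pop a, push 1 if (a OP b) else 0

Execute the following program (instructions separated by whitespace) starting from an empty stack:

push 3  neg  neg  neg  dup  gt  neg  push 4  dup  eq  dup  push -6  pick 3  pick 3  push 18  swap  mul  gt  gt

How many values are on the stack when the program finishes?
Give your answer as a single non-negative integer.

Answer: 4

Derivation:
After 'push 3': stack = [3] (depth 1)
After 'neg': stack = [-3] (depth 1)
After 'neg': stack = [3] (depth 1)
After 'neg': stack = [-3] (depth 1)
After 'dup': stack = [-3, -3] (depth 2)
After 'gt': stack = [0] (depth 1)
After 'neg': stack = [0] (depth 1)
After 'push 4': stack = [0, 4] (depth 2)
After 'dup': stack = [0, 4, 4] (depth 3)
After 'eq': stack = [0, 1] (depth 2)
After 'dup': stack = [0, 1, 1] (depth 3)
After 'push -6': stack = [0, 1, 1, -6] (depth 4)
After 'pick 3': stack = [0, 1, 1, -6, 0] (depth 5)
After 'pick 3': stack = [0, 1, 1, -6, 0, 1] (depth 6)
After 'push 18': stack = [0, 1, 1, -6, 0, 1, 18] (depth 7)
After 'swap': stack = [0, 1, 1, -6, 0, 18, 1] (depth 7)
After 'mul': stack = [0, 1, 1, -6, 0, 18] (depth 6)
After 'gt': stack = [0, 1, 1, -6, 0] (depth 5)
After 'gt': stack = [0, 1, 1, 0] (depth 4)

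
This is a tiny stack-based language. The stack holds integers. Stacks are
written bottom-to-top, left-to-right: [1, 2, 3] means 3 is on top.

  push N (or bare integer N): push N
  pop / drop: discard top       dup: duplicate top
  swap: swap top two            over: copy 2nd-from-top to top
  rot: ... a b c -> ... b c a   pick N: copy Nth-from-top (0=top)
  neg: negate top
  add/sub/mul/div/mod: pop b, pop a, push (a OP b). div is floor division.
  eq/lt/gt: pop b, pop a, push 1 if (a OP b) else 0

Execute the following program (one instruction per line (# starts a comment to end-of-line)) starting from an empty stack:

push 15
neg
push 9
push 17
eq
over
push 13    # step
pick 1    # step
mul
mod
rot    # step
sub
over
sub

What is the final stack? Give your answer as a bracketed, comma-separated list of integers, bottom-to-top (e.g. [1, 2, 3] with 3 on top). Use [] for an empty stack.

Answer: [0, 0]

Derivation:
After 'push 15': [15]
After 'neg': [-15]
After 'push 9': [-15, 9]
After 'push 17': [-15, 9, 17]
After 'eq': [-15, 0]
After 'over': [-15, 0, -15]
After 'push 13': [-15, 0, -15, 13]
After 'pick 1': [-15, 0, -15, 13, -15]
After 'mul': [-15, 0, -15, -195]
After 'mod': [-15, 0, -15]
After 'rot': [0, -15, -15]
After 'sub': [0, 0]
After 'over': [0, 0, 0]
After 'sub': [0, 0]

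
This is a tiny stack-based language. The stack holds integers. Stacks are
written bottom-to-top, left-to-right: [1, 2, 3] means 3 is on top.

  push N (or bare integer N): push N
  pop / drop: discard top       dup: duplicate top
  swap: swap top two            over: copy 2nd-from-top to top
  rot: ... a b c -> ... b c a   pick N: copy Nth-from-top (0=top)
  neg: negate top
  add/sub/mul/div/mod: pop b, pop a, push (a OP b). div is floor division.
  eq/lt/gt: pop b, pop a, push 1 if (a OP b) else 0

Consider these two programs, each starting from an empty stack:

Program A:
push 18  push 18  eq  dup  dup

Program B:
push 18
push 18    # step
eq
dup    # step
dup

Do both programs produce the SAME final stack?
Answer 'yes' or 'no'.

Program A trace:
  After 'push 18': [18]
  After 'push 18': [18, 18]
  After 'eq': [1]
  After 'dup': [1, 1]
  After 'dup': [1, 1, 1]
Program A final stack: [1, 1, 1]

Program B trace:
  After 'push 18': [18]
  After 'push 18': [18, 18]
  After 'eq': [1]
  After 'dup': [1, 1]
  After 'dup': [1, 1, 1]
Program B final stack: [1, 1, 1]
Same: yes

Answer: yes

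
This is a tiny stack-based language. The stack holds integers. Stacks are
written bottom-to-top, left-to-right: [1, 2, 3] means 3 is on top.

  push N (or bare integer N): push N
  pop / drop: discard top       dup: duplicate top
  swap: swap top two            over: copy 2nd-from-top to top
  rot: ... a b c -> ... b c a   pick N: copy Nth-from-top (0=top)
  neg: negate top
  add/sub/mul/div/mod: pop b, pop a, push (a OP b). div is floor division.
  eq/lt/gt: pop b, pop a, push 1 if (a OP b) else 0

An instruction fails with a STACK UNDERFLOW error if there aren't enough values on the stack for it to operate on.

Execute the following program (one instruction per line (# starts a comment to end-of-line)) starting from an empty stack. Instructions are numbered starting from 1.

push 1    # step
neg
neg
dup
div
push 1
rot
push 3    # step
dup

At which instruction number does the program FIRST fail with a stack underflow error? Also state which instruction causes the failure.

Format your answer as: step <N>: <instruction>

Step 1 ('push 1'): stack = [1], depth = 1
Step 2 ('neg'): stack = [-1], depth = 1
Step 3 ('neg'): stack = [1], depth = 1
Step 4 ('dup'): stack = [1, 1], depth = 2
Step 5 ('div'): stack = [1], depth = 1
Step 6 ('push 1'): stack = [1, 1], depth = 2
Step 7 ('rot'): needs 3 value(s) but depth is 2 — STACK UNDERFLOW

Answer: step 7: rot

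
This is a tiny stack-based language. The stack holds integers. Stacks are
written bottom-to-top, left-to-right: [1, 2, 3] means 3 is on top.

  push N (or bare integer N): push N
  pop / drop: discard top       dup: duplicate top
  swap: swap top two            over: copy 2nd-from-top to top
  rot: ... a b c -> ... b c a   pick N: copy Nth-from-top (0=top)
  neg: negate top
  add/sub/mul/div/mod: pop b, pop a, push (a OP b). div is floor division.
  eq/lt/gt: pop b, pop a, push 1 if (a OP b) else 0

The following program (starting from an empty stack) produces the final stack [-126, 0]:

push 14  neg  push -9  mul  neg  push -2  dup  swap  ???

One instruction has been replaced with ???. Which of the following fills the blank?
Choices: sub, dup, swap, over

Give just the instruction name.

Answer: sub

Derivation:
Stack before ???: [-126, -2, -2]
Stack after ???:  [-126, 0]
Checking each choice:
  sub: MATCH
  dup: produces [-126, -2, -2, -2]
  swap: produces [-126, -2, -2]
  over: produces [-126, -2, -2, -2]


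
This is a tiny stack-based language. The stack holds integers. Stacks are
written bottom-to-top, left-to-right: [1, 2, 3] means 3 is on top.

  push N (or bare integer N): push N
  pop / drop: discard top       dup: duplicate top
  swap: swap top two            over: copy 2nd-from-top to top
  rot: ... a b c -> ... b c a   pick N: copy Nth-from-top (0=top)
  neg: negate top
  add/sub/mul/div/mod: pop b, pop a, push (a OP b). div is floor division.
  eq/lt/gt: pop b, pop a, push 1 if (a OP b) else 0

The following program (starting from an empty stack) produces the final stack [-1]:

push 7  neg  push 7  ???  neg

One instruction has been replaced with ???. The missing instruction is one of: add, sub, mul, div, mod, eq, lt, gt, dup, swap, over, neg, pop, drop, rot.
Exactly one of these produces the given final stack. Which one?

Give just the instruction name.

Answer: lt

Derivation:
Stack before ???: [-7, 7]
Stack after ???:  [1]
The instruction that transforms [-7, 7] -> [1] is: lt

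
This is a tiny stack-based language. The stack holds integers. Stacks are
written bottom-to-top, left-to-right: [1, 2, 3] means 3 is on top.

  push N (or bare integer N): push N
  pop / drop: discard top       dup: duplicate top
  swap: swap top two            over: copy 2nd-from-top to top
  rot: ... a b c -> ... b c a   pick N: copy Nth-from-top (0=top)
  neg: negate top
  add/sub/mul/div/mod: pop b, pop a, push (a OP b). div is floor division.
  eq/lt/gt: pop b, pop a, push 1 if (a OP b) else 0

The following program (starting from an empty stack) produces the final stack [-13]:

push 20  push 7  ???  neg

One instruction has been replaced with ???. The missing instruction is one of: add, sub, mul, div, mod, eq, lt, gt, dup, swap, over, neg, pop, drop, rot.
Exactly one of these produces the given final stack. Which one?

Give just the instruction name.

Stack before ???: [20, 7]
Stack after ???:  [13]
The instruction that transforms [20, 7] -> [13] is: sub

Answer: sub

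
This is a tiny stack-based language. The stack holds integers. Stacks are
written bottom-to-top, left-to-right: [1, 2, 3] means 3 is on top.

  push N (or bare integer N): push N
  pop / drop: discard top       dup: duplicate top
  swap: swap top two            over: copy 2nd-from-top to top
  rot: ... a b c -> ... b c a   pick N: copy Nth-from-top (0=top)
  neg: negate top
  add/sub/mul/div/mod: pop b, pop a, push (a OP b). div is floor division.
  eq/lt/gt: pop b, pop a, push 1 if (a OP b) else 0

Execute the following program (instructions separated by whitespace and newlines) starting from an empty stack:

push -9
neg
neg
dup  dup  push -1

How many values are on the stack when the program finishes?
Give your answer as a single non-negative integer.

Answer: 4

Derivation:
After 'push -9': stack = [-9] (depth 1)
After 'neg': stack = [9] (depth 1)
After 'neg': stack = [-9] (depth 1)
After 'dup': stack = [-9, -9] (depth 2)
After 'dup': stack = [-9, -9, -9] (depth 3)
After 'push -1': stack = [-9, -9, -9, -1] (depth 4)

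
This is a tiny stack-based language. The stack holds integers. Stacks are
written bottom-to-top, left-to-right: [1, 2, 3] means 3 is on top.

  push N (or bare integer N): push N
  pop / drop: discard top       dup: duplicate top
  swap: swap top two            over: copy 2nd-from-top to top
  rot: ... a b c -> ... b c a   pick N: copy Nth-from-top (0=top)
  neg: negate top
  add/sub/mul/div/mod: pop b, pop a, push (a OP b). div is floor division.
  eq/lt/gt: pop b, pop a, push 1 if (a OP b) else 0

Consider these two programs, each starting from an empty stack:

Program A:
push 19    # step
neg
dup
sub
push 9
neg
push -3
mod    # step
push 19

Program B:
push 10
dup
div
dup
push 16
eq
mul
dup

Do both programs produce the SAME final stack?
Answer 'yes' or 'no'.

Answer: no

Derivation:
Program A trace:
  After 'push 19': [19]
  After 'neg': [-19]
  After 'dup': [-19, -19]
  After 'sub': [0]
  After 'push 9': [0, 9]
  After 'neg': [0, -9]
  After 'push -3': [0, -9, -3]
  After 'mod': [0, 0]
  After 'push 19': [0, 0, 19]
Program A final stack: [0, 0, 19]

Program B trace:
  After 'push 10': [10]
  After 'dup': [10, 10]
  After 'div': [1]
  After 'dup': [1, 1]
  After 'push 16': [1, 1, 16]
  After 'eq': [1, 0]
  After 'mul': [0]
  After 'dup': [0, 0]
Program B final stack: [0, 0]
Same: no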